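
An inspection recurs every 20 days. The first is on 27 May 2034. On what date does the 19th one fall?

22 May 2035

The 19th occurrence is 18 intervals after the first: 18 × 20 = 360 days after 27 May 2034.
May has 31 days — 4 days to the end of May leaves 356.
June has 30 days (326 left).
July has 31 days (295 left).
August has 31 days (264 left).
September has 30 days (234 left).
October has 31 days (203 left).
November has 30 days (173 left).
December has 31 days (142 left).
January has 31 days (111 left).
February has 28 days (83 left).
March has 31 days (52 left).
April has 30 days (22 left).
22 days into May → 22 May 2035.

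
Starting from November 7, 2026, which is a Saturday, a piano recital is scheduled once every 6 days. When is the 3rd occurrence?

The 3rd occurrence is 2 intervals after the first: 2 × 6 = 12 days after November 7, 2026.
12 days later is November 19, 2026.

November 19, 2026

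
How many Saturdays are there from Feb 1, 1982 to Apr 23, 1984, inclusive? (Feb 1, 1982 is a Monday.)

116

Feb 1, 1982 is a Monday; the first Saturday on or after it is Feb 6, 1982 (5 days later).
From Feb 6, 1982 to Apr 23, 1984: 328 + 365 + 114 = 807 days (rest of 1982, 1983, to Apr 23, 1984 in 1984).
807 ÷ 7 = 115 full weeks with remainder 2, so 115 more Saturdays after the first → 116.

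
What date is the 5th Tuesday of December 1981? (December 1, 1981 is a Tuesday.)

December 1981 begins on a Tuesday, so the first Tuesday is December 1.
The 5th Tuesday is 4 weeks later: 1 + 28 = 29.

1981-12-29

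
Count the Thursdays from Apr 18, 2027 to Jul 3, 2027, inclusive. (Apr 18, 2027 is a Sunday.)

11

Apr 18, 2027 is a Sunday; the first Thursday on or after it is Apr 22, 2027 (4 days later).
From Apr 22, 2027 to Jul 3, 2027: 8 + 31 + 30 + 3 = 72 days (rest of Apr, May, Jun, Jul).
72 ÷ 7 = 10 full weeks with remainder 2, so 10 more Thursdays after the first → 11.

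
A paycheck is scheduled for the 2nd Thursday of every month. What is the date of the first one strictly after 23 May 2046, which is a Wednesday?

14 June 2046

May 2046 starts on a Tuesday; its first Thursday is the 3rd, so the 2nd Thursday is the 10th — 10 May 2046.
That is not after 23 May 2046, so look at June 2046.
June 2046 starts on a Friday; its first Thursday is the 7th, so the 2nd Thursday is the 14th — 14 June 2046.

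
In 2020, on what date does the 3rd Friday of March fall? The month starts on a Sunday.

March 2020 begins on a Sunday, so the first Friday is March 6 (5 days later).
The 3rd Friday is 2 weeks later: 6 + 14 = 20.

2020-03-20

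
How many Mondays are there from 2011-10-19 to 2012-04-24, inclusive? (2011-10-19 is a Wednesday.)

27

2011-10-19 is a Wednesday; the first Monday on or after it is 2011-10-24 (5 days later).
From 2011-10-24 to 2012-04-24: 7 + 30 + 31 + 31 + 29 + 31 + 24 = 183 days (rest of October, November, December, January, February, March, April).
183 ÷ 7 = 26 full weeks with remainder 1, so 26 more Mondays after the first → 27.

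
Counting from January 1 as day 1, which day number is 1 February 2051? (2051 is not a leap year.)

32

Days in months before February: 31 = 31.
Plus 1 day into February → day 32.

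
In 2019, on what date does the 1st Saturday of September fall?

2019-09-07

September 2019 begins on a Sunday, so the first Saturday is September 7 (6 days later).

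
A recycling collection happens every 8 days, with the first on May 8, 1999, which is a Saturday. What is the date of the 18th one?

The 18th occurrence is 17 intervals after the first: 17 × 8 = 136 days after May 8, 1999.
May has 31 days — 23 days to the end of May leaves 113.
Jun has 30 days (83 left).
Jul has 31 days (52 left).
Aug has 31 days (21 left).
21 days into Sep → Sep 21, 1999.

Sep 21, 1999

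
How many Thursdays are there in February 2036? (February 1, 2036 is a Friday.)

February 1, 2036 is a Friday; the first Thursday on or after it is February 7, 2036 (6 days later).
From February 7, 2036 to February 29, 2036 is 29 − 7 = 22 days.
22 ÷ 7 = 3 full weeks with remainder 1, so 3 more Thursdays after the first → 4.

4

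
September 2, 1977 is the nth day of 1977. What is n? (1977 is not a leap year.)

Days in months before September: 31 + 28 + 31 + 30 + 31 + 30 + 31 + 31 = 243.
Plus 2 days into September → day 245.

245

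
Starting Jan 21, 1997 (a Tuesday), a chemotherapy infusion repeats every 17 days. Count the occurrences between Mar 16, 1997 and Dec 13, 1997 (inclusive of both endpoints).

Occurrences land 17·i days after Jan 21, 1997 for i = 0, 1, 2, …
Mar 16, 1997 is 54 days after the start; 54 ÷ 17 = 3 remainder 3; since the remainder is 3, round up to i = 4. First occurrence in the window: #5 on Mar 30, 1997 (4×17 = 68 days in).
Dec 13, 1997 is 326 days after the start; 326 ÷ 17 = 19 remainder 3. Last occurrence in the window: #20 on Dec 10, 1997.
Occurrences #5 through #20: 16 in total.

16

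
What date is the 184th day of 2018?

Jan has 31 days (184 − 31 = 153 remain).
Feb has 28 days (153 − 28 = 125 remain).
Mar has 31 days (125 − 31 = 94 remain).
Apr has 30 days (94 − 30 = 64 remain).
May has 31 days (64 − 31 = 33 remain).
Jun has 30 days (33 − 30 = 3 remain).
3 into Jul → Jul 3.

Jul 3, 2018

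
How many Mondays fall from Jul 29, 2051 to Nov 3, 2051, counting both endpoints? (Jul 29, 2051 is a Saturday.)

14

Jul 29, 2051 is a Saturday; the first Monday on or after it is Jul 31, 2051 (2 days later).
From Jul 31, 2051 to Nov 3, 2051: 0 + 31 + 30 + 31 + 3 = 95 days (rest of Jul, Aug, Sep, Oct, Nov).
95 ÷ 7 = 13 full weeks with remainder 4, so 13 more Mondays after the first → 14.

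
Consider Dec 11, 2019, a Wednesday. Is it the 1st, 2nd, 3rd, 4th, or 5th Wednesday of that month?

Day 11 falls in week ⌈11/7⌉ of the month.
Days 1–7 hold the 1st Wednesday, 8–14 the 2nd, 15–21 the 3rd, 22–28 the 4th, 29–31 the 5th.
11 is in the range for the 2nd.

2nd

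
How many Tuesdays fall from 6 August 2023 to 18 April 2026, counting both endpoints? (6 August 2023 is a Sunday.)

141

6 August 2023 is a Sunday; the first Tuesday on or after it is 8 August 2023 (2 days later).
From 8 August 2023 to 18 April 2026: 145 + 366 + 365 + 108 = 984 days (rest of 2023, 2024, 2025, to 18 April 2026 in 2026).
984 ÷ 7 = 140 full weeks with remainder 4, so 140 more Tuesdays after the first → 141.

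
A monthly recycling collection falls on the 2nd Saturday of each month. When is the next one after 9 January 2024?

January 2024 starts on a Monday; its first Saturday is the 6th, so the 2nd Saturday is the 13th — 13 January 2024.
13 January 2024 is after 9 January 2024, so that is the next one.

13 January 2024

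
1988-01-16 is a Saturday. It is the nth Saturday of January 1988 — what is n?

3rd

Day 16 falls in week ⌈16/7⌉ of the month.
Days 1–7 hold the 1st Saturday, 8–14 the 2nd, 15–21 the 3rd, 22–28 the 4th, 29–31 the 5th.
16 is in the range for the 3rd.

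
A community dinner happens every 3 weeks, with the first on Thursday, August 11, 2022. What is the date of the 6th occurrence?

The 6th occurrence is 5 intervals after the first: 5 × 21 = 105 days after August 11, 2022.
August has 31 days — 20 days to the end of August leaves 85.
September has 30 days (55 left).
October has 31 days (24 left).
24 days into November → November 24, 2022.

November 24, 2022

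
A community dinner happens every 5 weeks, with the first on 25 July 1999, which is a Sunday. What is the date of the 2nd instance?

29 August 1999

The 2nd occurrence is 1 interval after the first: 1 × 35 = 35 days after 25 July 1999.
July has 31 days — 6 days to the end of July leaves 29.
29 days into August → 29 August 1999.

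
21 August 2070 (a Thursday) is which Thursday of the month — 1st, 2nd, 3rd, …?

3rd

Day 21 falls in week ⌈21/7⌉ of the month.
Days 1–7 hold the 1st Thursday, 8–14 the 2nd, 15–21 the 3rd, 22–28 the 4th, 29–31 the 5th.
21 is in the range for the 3rd.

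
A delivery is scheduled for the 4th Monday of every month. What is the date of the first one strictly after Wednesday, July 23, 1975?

July 1975 starts on a Tuesday; its first Monday is the 7th, so the 4th Monday is the 28th — July 28, 1975.
July 28, 1975 is after July 23, 1975, so that is the next one.

July 28, 1975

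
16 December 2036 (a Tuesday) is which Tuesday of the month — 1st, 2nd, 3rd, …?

Day 16 falls in week ⌈16/7⌉ of the month.
Days 1–7 hold the 1st Tuesday, 8–14 the 2nd, 15–21 the 3rd, 22–28 the 4th, 29–31 the 5th.
16 is in the range for the 3rd.

3rd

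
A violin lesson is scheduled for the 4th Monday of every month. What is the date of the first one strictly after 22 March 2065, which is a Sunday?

23 March 2065

March 2065 starts on a Sunday; its first Monday is the 2nd, so the 4th Monday is the 23rd — 23 March 2065.
23 March 2065 is after 22 March 2065, so that is the next one.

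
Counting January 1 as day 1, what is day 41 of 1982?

February 10, 1982

January has 31 days (41 − 31 = 10 remain).
10 into February → February 10.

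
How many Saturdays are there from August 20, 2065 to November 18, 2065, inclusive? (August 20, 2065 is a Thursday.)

August 20, 2065 is a Thursday; the first Saturday on or after it is August 22, 2065 (2 days later).
From August 22, 2065 to November 18, 2065: 9 + 30 + 31 + 18 = 88 days (rest of August, September, October, November).
88 ÷ 7 = 12 full weeks with remainder 4, so 12 more Saturdays after the first → 13.

13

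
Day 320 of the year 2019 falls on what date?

January has 31 days (320 − 31 = 289 remain).
February has 28 days (289 − 28 = 261 remain).
March has 31 days (261 − 31 = 230 remain).
April has 30 days (230 − 30 = 200 remain).
May has 31 days (200 − 31 = 169 remain).
June has 30 days (169 − 30 = 139 remain).
July has 31 days (139 − 31 = 108 remain).
August has 31 days (108 − 31 = 77 remain).
September has 30 days (77 − 30 = 47 remain).
October has 31 days (47 − 31 = 16 remain).
16 into November → November 16.

16 November 2019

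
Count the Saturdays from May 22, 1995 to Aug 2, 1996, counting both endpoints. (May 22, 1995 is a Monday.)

May 22, 1995 is a Monday; the first Saturday on or after it is May 27, 1995 (5 days later).
From May 27, 1995 to Aug 2, 1996: 218 + 215 = 433 days (rest of 1995, to Aug 2, 1996 in 1996).
433 ÷ 7 = 61 full weeks with remainder 6, so 61 more Saturdays after the first → 62.

62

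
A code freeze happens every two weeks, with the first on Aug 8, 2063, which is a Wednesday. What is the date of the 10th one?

Dec 12, 2063

The 10th occurrence is 9 intervals after the first: 9 × 14 = 126 days after Aug 8, 2063.
Aug has 31 days — 23 days to the end of Aug leaves 103.
Sep has 30 days (73 left).
Oct has 31 days (42 left).
Nov has 30 days (12 left).
12 days into Dec → Dec 12, 2063.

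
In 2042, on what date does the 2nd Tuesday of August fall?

August 2042 begins on a Friday, so the first Tuesday is August 5 (4 days later).
The 2nd Tuesday is 1 weeks later: 5 + 7 = 12.

August 12, 2042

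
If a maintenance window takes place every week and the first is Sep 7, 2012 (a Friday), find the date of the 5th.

The 5th occurrence is 4 intervals after the first: 4 × 7 = 28 days after Sep 7, 2012.
Sep has 30 days — 23 days to the end of Sep leaves 5.
5 days into Oct → Oct 5, 2012.

Oct 5, 2012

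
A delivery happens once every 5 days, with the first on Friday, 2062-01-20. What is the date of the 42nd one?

The 42nd occurrence is 41 intervals after the first: 41 × 5 = 205 days after 2062-01-20.
January has 31 days — 11 days to the end of January leaves 194.
February has 28 days (166 left).
March has 31 days (135 left).
April has 30 days (105 left).
May has 31 days (74 left).
June has 30 days (44 left).
July has 31 days (13 left).
13 days into August → 2062-08-13.

2062-08-13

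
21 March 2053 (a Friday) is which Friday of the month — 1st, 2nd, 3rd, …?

3rd

Day 21 falls in week ⌈21/7⌉ of the month.
Days 1–7 hold the 1st Friday, 8–14 the 2nd, 15–21 the 3rd, 22–28 the 4th, 29–31 the 5th.
21 is in the range for the 3rd.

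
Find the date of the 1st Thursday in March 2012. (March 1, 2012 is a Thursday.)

March 2012 begins on a Thursday, so the first Thursday is March 1.

2012-03-01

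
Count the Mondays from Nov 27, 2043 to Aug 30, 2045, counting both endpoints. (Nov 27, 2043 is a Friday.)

92

Nov 27, 2043 is a Friday; the first Monday on or after it is Nov 30, 2043 (3 days later).
From Nov 30, 2043 to Aug 30, 2045: 31 + 366 + 242 = 639 days (rest of 2043, 2044, to Aug 30, 2045 in 2045).
639 ÷ 7 = 91 full weeks with remainder 2, so 91 more Mondays after the first → 92.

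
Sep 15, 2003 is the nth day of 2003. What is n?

258

Days in months before Sep: 31 + 28 + 31 + 30 + 31 + 30 + 31 + 31 = 243.
Plus 15 days into Sep → day 258.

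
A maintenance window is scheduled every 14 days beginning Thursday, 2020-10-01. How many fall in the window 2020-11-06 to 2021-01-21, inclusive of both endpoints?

Occurrences land 14·i days after 2020-10-01 for i = 0, 1, 2, …
2020-11-06 is 36 days after the start; 36 ÷ 14 = 2 remainder 8; since the remainder is 8, round up to i = 3. First occurrence in the window: #4 on 2020-11-12 (3×14 = 42 days in).
2021-01-21 is 112 days after the start; 112 ÷ 14 = 8 remainder 0. Last occurrence in the window: #9 on 2021-01-21.
Occurrences #4 through #9: 6 in total.

6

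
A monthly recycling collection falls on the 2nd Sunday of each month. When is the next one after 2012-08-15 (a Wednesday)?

August 2012 starts on a Wednesday; its first Sunday is the 5th, so the 2nd Sunday is the 12th — 2012-08-12.
That is not after 2012-08-15, so look at September 2012.
September 2012 starts on a Saturday; its first Sunday is the 2nd, so the 2nd Sunday is the 9th — 2012-09-09.

2012-09-09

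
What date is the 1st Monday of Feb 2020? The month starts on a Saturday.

Feb 2020 begins on a Saturday, so the first Monday is Feb 3 (2 days later).

Feb 3, 2020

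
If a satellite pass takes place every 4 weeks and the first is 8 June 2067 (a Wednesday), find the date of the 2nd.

6 July 2067

The 2nd occurrence is 1 interval after the first: 1 × 28 = 28 days after 8 June 2067.
June has 30 days — 22 days to the end of June leaves 6.
6 days into July → 6 July 2067.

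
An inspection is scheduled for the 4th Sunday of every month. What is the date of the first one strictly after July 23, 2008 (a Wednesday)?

July 27, 2008

July 2008 starts on a Tuesday; its first Sunday is the 6th, so the 4th Sunday is the 27th — July 27, 2008.
July 27, 2008 is after July 23, 2008, so that is the next one.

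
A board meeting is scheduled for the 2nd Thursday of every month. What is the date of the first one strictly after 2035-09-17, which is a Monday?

2035-10-11

September 2035 starts on a Saturday; its first Thursday is the 6th, so the 2nd Thursday is the 13th — 2035-09-13.
That is not after 2035-09-17, so look at October 2035.
October 2035 starts on a Monday; its first Thursday is the 4th, so the 2nd Thursday is the 11th — 2035-10-11.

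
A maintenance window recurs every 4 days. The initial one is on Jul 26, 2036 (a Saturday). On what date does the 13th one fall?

The 13th occurrence is 12 intervals after the first: 12 × 4 = 48 days after Jul 26, 2036.
Jul has 31 days — 5 days to the end of Jul leaves 43.
Aug has 31 days (12 left).
12 days into Sep → Sep 12, 2036.

Sep 12, 2036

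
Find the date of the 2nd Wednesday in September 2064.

10 September 2064

The first Wednesday of September 2064 is September 3.
The 2nd Wednesday is 1 weeks later: 3 + 7 = 10.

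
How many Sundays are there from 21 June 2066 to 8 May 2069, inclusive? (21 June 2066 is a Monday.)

21 June 2066 is a Monday; the first Sunday on or after it is 27 June 2066 (6 days later).
From 27 June 2066 to 8 May 2069: 187 + 365 + 366 + 128 = 1046 days (rest of 2066, 2067, 2068, to 8 May 2069 in 2069).
1046 ÷ 7 = 149 full weeks with remainder 3, so 149 more Sundays after the first → 150.

150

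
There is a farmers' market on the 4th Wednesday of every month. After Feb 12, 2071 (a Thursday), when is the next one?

Feb 25, 2071

Feb 2071 starts on a Sunday; its first Wednesday is the 4th, so the 4th Wednesday is the 25th — Feb 25, 2071.
Feb 25, 2071 is after Feb 12, 2071, so that is the next one.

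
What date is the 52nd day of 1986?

January has 31 days (52 − 31 = 21 remain).
21 into February → February 21.

February 21, 1986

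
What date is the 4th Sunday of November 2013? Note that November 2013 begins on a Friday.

November 2013 begins on a Friday, so the first Sunday is November 3 (2 days later).
The 4th Sunday is 3 weeks later: 3 + 21 = 24.

November 24, 2013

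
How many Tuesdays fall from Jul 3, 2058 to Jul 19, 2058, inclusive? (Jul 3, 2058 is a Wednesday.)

Jul 3, 2058 is a Wednesday; the first Tuesday on or after it is Jul 9, 2058 (6 days later).
From Jul 9, 2058 to Jul 19, 2058 is 19 − 9 = 10 days.
10 ÷ 7 = 1 full weeks with remainder 3, so 1 more Tuesdays after the first → 2.

2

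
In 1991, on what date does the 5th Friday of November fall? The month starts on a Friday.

November 1991 begins on a Friday, so the first Friday is November 1.
The 5th Friday is 4 weeks later: 1 + 28 = 29.

1991-11-29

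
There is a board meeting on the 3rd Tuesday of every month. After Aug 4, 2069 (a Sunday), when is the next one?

Aug 20, 2069

Aug 2069 starts on a Thursday; its first Tuesday is the 6th, so the 3rd Tuesday is the 20th — Aug 20, 2069.
Aug 20, 2069 is after Aug 4, 2069, so that is the next one.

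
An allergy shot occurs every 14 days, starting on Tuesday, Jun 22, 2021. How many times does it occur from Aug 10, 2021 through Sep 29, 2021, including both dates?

Occurrences land 14·i days after Jun 22, 2021 for i = 0, 1, 2, …
Aug 10, 2021 is 49 days after the start; 49 ÷ 14 = 3 remainder 7; since the remainder is 7, round up to i = 4. First occurrence in the window: #5 on Aug 17, 2021 (4×14 = 56 days in).
Sep 29, 2021 is 99 days after the start; 99 ÷ 14 = 7 remainder 1. Last occurrence in the window: #8 on Sep 28, 2021.
Occurrences #5 through #8: 4 in total.

4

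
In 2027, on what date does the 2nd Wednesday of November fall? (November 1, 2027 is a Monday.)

10 November 2027

November 2027 begins on a Monday, so the first Wednesday is November 3 (2 days later).
The 2nd Wednesday is 1 weeks later: 3 + 7 = 10.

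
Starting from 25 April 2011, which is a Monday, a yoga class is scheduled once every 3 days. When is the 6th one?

10 May 2011

The 6th occurrence is 5 intervals after the first: 5 × 3 = 15 days after 25 April 2011.
April has 30 days — 5 days to the end of April leaves 10.
10 days into May → 10 May 2011.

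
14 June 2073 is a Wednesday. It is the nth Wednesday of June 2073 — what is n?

2nd

Day 14 falls in week ⌈14/7⌉ of the month.
Days 1–7 hold the 1st Wednesday, 8–14 the 2nd, 15–21 the 3rd, 22–28 the 4th, 29–31 the 5th.
14 is in the range for the 2nd.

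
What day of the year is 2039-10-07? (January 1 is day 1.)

Days in months before October: 31 + 28 + 31 + 30 + 31 + 30 + 31 + 31 + 30 = 273.
Plus 7 days into October → day 280.

280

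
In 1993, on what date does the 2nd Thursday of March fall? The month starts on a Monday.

March 11, 1993

March 1993 begins on a Monday, so the first Thursday is March 4 (3 days later).
The 2nd Thursday is 1 weeks later: 4 + 7 = 11.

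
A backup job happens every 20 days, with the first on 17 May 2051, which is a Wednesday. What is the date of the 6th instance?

25 August 2051

The 6th occurrence is 5 intervals after the first: 5 × 20 = 100 days after 17 May 2051.
May has 31 days — 14 days to the end of May leaves 86.
June has 30 days (56 left).
July has 31 days (25 left).
25 days into August → 25 August 2051.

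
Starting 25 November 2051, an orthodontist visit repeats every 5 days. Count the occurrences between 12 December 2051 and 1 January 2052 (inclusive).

Occurrences land 5·i days after 25 November 2051 for i = 0, 1, 2, …
12 December 2051 is 17 days after the start; 17 ÷ 5 = 3 remainder 2; since the remainder is 2, round up to i = 4. First occurrence in the window: #5 on 15 December 2051 (4×5 = 20 days in).
1 January 2052 is 37 days after the start; 37 ÷ 5 = 7 remainder 2. Last occurrence in the window: #8 on 30 December 2051.
Occurrences #5 through #8: 4 in total.

4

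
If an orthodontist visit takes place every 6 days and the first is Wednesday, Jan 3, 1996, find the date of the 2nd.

The 2nd occurrence is 1 interval after the first: 1 × 6 = 6 days after Jan 3, 1996.
6 days later is Jan 9, 1996.

Jan 9, 1996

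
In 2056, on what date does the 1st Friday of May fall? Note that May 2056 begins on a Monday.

May 5, 2056

May 2056 begins on a Monday, so the first Friday is May 5 (4 days later).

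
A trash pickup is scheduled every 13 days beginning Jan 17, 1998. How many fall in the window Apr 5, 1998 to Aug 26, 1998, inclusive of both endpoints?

12

Occurrences land 13·i days after Jan 17, 1998 for i = 0, 1, 2, …
Apr 5, 1998 is 78 days after the start; 78 ÷ 13 = 6 remainder 0. First occurrence in the window: #7 on Apr 5, 1998 (6×13 = 78 days in).
Aug 26, 1998 is 221 days after the start; 221 ÷ 13 = 17 remainder 0. Last occurrence in the window: #18 on Aug 26, 1998.
Occurrences #7 through #18: 12 in total.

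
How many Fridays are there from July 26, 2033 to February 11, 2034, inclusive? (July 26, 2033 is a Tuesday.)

29

July 26, 2033 is a Tuesday; the first Friday on or after it is July 29, 2033 (3 days later).
From July 29, 2033 to February 11, 2034: 2 + 31 + 30 + 31 + 30 + 31 + 31 + 11 = 197 days (rest of July, August, September, October, November, December, January, February).
197 ÷ 7 = 28 full weeks with remainder 1, so 28 more Fridays after the first → 29.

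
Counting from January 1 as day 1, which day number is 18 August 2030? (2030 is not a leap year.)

230

Days in months before August: 31 + 28 + 31 + 30 + 31 + 30 + 31 = 212.
Plus 18 days into August → day 230.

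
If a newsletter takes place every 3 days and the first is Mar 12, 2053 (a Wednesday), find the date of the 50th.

Aug 6, 2053

The 50th occurrence is 49 intervals after the first: 49 × 3 = 147 days after Mar 12, 2053.
Mar has 31 days — 19 days to the end of Mar leaves 128.
Apr has 30 days (98 left).
May has 31 days (67 left).
Jun has 30 days (37 left).
Jul has 31 days (6 left).
6 days into Aug → Aug 6, 2053.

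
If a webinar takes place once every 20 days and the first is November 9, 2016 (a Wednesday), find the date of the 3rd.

December 19, 2016

The 3rd occurrence is 2 intervals after the first: 2 × 20 = 40 days after November 9, 2016.
November has 30 days — 21 days to the end of November leaves 19.
19 days into December → December 19, 2016.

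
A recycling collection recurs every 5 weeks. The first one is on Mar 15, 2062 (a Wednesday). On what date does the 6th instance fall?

Sep 6, 2062

The 6th occurrence is 5 intervals after the first: 5 × 35 = 175 days after Mar 15, 2062.
Mar has 31 days — 16 days to the end of Mar leaves 159.
Apr has 30 days (129 left).
May has 31 days (98 left).
Jun has 30 days (68 left).
Jul has 31 days (37 left).
Aug has 31 days (6 left).
6 days into Sep → Sep 6, 2062.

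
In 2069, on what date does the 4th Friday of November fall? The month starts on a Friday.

22 November 2069

November 2069 begins on a Friday, so the first Friday is November 1.
The 4th Friday is 3 weeks later: 1 + 21 = 22.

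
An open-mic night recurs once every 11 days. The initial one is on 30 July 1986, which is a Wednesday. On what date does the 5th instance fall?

12 September 1986

The 5th occurrence is 4 intervals after the first: 4 × 11 = 44 days after 30 July 1986.
July has 31 days — 1 day to the end of July leaves 43.
August has 31 days (12 left).
12 days into September → 12 September 1986.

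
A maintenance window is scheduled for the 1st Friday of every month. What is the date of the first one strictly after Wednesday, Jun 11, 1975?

Jun 1975 starts on a Sunday, so its 1st Friday is Jun 6, 1975 (5 days in).
That is not after Jun 11, 1975, so look at Jul 1975.
Jul 1975 starts on a Tuesday, so its 1st Friday is Jul 4, 1975 (3 days in).

Jul 4, 1975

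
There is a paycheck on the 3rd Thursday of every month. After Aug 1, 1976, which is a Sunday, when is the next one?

Aug 1976 starts on a Sunday; its first Thursday is the 5th, so the 3rd Thursday is the 19th — Aug 19, 1976.
Aug 19, 1976 is after Aug 1, 1976, so that is the next one.

Aug 19, 1976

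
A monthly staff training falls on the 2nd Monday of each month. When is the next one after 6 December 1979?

December 1979 starts on a Saturday; its first Monday is the 3rd, so the 2nd Monday is the 10th — 10 December 1979.
10 December 1979 is after 6 December 1979, so that is the next one.

10 December 1979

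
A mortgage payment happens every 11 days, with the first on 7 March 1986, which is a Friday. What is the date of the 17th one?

30 August 1986

The 17th occurrence is 16 intervals after the first: 16 × 11 = 176 days after 7 March 1986.
March has 31 days — 24 days to the end of March leaves 152.
April has 30 days (122 left).
May has 31 days (91 left).
June has 30 days (61 left).
July has 31 days (30 left).
30 days into August → 30 August 1986.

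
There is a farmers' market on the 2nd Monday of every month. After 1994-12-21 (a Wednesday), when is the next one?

December 1994 starts on a Thursday; its first Monday is the 5th, so the 2nd Monday is the 12th — 1994-12-12.
That is not after 1994-12-21, so look at January 1995.
January 1995 starts on a Sunday; its first Monday is the 2nd, so the 2nd Monday is the 9th — 1995-01-09.

1995-01-09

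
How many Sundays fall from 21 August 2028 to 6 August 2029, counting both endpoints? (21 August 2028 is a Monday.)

50

21 August 2028 is a Monday; the first Sunday on or after it is 27 August 2028 (6 days later).
From 27 August 2028 to 6 August 2029: 126 + 218 = 344 days (rest of 2028, to 6 August 2029 in 2029).
344 ÷ 7 = 49 full weeks with remainder 1, so 49 more Sundays after the first → 50.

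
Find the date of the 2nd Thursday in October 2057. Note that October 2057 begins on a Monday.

October 2057 begins on a Monday, so the first Thursday is October 4 (3 days later).
The 2nd Thursday is 1 weeks later: 4 + 7 = 11.

October 11, 2057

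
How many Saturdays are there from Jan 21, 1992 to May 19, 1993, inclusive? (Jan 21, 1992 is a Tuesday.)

69

Jan 21, 1992 is a Tuesday; the first Saturday on or after it is Jan 25, 1992 (4 days later).
From Jan 25, 1992 to May 19, 1993: 341 + 139 = 480 days (rest of 1992, to May 19, 1993 in 1993).
480 ÷ 7 = 68 full weeks with remainder 4, so 68 more Saturdays after the first → 69.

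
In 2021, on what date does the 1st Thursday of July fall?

2021-07-01

July 2021 begins on a Thursday, so the first Thursday is July 1.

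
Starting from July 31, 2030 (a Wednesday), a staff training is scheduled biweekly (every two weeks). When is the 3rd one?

The 3rd occurrence is 2 intervals after the first: 2 × 14 = 28 days after July 31, 2030.
July has 31 days — 0 days to the end of July leaves 28.
28 days into August → August 28, 2030.

August 28, 2030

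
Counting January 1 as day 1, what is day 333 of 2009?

2009-11-29

January has 31 days (333 − 31 = 302 remain).
February has 28 days (302 − 28 = 274 remain).
March has 31 days (274 − 31 = 243 remain).
April has 30 days (243 − 30 = 213 remain).
May has 31 days (213 − 31 = 182 remain).
June has 30 days (182 − 30 = 152 remain).
July has 31 days (152 − 31 = 121 remain).
August has 31 days (121 − 31 = 90 remain).
September has 30 days (90 − 30 = 60 remain).
October has 31 days (60 − 31 = 29 remain).
29 into November → November 29.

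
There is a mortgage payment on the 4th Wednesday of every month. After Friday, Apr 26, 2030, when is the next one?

May 22, 2030

Apr 2030 starts on a Monday; its first Wednesday is the 3rd, so the 4th Wednesday is the 24th — Apr 24, 2030.
That is not after Apr 26, 2030, so look at May 2030.
May 2030 starts on a Wednesday; its first Wednesday is the 1st, so the 4th Wednesday is the 22nd — May 22, 2030.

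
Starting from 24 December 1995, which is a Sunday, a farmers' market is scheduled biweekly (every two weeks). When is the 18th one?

The 18th occurrence is 17 intervals after the first: 17 × 14 = 238 days after 24 December 1995.
December has 31 days — 7 days to the end of December leaves 231.
January has 31 days (200 left).
February has 29 days (171 left).
March has 31 days (140 left).
April has 30 days (110 left).
May has 31 days (79 left).
June has 30 days (49 left).
July has 31 days (18 left).
18 days into August → 18 August 1996.

18 August 1996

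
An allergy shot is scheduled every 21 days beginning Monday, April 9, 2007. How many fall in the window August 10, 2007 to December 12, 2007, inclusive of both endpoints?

Occurrences land 21·i days after April 9, 2007 for i = 0, 1, 2, …
August 10, 2007 is 123 days after the start; 123 ÷ 21 = 5 remainder 18; since the remainder is 18, round up to i = 6. First occurrence in the window: #7 on August 13, 2007 (6×21 = 126 days in).
December 12, 2007 is 247 days after the start; 247 ÷ 21 = 11 remainder 16. Last occurrence in the window: #12 on November 26, 2007.
Occurrences #7 through #12: 6 in total.

6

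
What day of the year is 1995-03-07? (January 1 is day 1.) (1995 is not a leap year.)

Days in months before March: 31 + 28 = 59.
Plus 7 days into March → day 66.

66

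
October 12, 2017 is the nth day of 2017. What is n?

Days in months before October: 31 + 28 + 31 + 30 + 31 + 30 + 31 + 31 + 30 = 273.
Plus 12 days into October → day 285.

285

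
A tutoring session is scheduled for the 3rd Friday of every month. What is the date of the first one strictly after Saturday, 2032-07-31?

2032-08-20

July 2032 starts on a Thursday; its first Friday is the 2nd, so the 3rd Friday is the 16th — 2032-07-16.
That is not after 2032-07-31, so look at August 2032.
August 2032 starts on a Sunday; its first Friday is the 6th, so the 3rd Friday is the 20th — 2032-08-20.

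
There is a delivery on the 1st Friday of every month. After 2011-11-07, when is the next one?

November 2011 starts on a Tuesday, so its 1st Friday is 2011-11-04 (3 days in).
That is not after 2011-11-07, so look at December 2011.
December 2011 starts on a Thursday, so its 1st Friday is 2011-12-02 (1 day in).

2011-12-02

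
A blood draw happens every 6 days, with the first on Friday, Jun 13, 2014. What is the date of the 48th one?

Mar 22, 2015

The 48th occurrence is 47 intervals after the first: 47 × 6 = 282 days after Jun 13, 2014.
Jun has 30 days — 17 days to the end of Jun leaves 265.
Jul has 31 days (234 left).
Aug has 31 days (203 left).
Sep has 30 days (173 left).
Oct has 31 days (142 left).
Nov has 30 days (112 left).
Dec has 31 days (81 left).
Jan has 31 days (50 left).
Feb has 28 days (22 left).
22 days into Mar → Mar 22, 2015.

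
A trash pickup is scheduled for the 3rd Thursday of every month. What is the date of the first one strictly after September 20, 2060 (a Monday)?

October 21, 2060

September 2060 starts on a Wednesday; its first Thursday is the 2nd, so the 3rd Thursday is the 16th — September 16, 2060.
That is not after September 20, 2060, so look at October 2060.
October 2060 starts on a Friday; its first Thursday is the 7th, so the 3rd Thursday is the 21st — October 21, 2060.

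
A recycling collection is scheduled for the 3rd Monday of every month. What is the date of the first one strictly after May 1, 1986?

May 1986 starts on a Thursday; its first Monday is the 5th, so the 3rd Monday is the 19th — May 19, 1986.
May 19, 1986 is after May 1, 1986, so that is the next one.

May 19, 1986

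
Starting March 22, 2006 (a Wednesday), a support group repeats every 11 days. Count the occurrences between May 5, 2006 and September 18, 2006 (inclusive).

13

Occurrences land 11·i days after March 22, 2006 for i = 0, 1, 2, …
May 5, 2006 is 44 days after the start; 44 ÷ 11 = 4 remainder 0. First occurrence in the window: #5 on May 5, 2006 (4×11 = 44 days in).
September 18, 2006 is 180 days after the start; 180 ÷ 11 = 16 remainder 4. Last occurrence in the window: #17 on September 14, 2006.
Occurrences #5 through #17: 13 in total.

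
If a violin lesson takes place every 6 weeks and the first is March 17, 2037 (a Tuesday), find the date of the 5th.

The 5th occurrence is 4 intervals after the first: 4 × 42 = 168 days after March 17, 2037.
March has 31 days — 14 days to the end of March leaves 154.
April has 30 days (124 left).
May has 31 days (93 left).
June has 30 days (63 left).
July has 31 days (32 left).
August has 31 days (1 left).
1 day into September → September 1, 2037.

September 1, 2037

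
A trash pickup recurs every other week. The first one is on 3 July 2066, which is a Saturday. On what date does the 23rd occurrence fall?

The 23rd occurrence is 22 intervals after the first: 22 × 14 = 308 days after 3 July 2066.
July has 31 days — 28 days to the end of July leaves 280.
August has 31 days (249 left).
September has 30 days (219 left).
October has 31 days (188 left).
November has 30 days (158 left).
December has 31 days (127 left).
January has 31 days (96 left).
February has 28 days (68 left).
March has 31 days (37 left).
April has 30 days (7 left).
7 days into May → 7 May 2067.

7 May 2067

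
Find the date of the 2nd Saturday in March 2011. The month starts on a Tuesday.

March 2011 begins on a Tuesday, so the first Saturday is March 5 (4 days later).
The 2nd Saturday is 1 weeks later: 5 + 7 = 12.

12 March 2011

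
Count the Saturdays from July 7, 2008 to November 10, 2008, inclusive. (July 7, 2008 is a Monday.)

July 7, 2008 is a Monday; the first Saturday on or after it is July 12, 2008 (5 days later).
From July 12, 2008 to November 10, 2008: 19 + 31 + 30 + 31 + 10 = 121 days (rest of July, August, September, October, November).
121 ÷ 7 = 17 full weeks with remainder 2, so 17 more Saturdays after the first → 18.

18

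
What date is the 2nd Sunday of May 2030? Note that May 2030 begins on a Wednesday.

May 2030 begins on a Wednesday, so the first Sunday is May 5 (4 days later).
The 2nd Sunday is 1 weeks later: 5 + 7 = 12.

May 12, 2030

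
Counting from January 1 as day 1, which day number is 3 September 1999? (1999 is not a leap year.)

246

Days in months before September: 31 + 28 + 31 + 30 + 31 + 30 + 31 + 31 = 243.
Plus 3 days into September → day 246.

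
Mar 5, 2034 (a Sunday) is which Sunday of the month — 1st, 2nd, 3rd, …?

1st

Day 5 falls in week ⌈5/7⌉ of the month.
Days 1–7 hold the 1st Sunday, 8–14 the 2nd, 15–21 the 3rd, 22–28 the 4th, 29–31 the 5th.
5 is in the range for the 1st.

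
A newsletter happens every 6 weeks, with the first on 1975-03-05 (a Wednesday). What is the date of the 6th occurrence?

1975-10-01

The 6th occurrence is 5 intervals after the first: 5 × 42 = 210 days after 1975-03-05.
March has 31 days — 26 days to the end of March leaves 184.
April has 30 days (154 left).
May has 31 days (123 left).
June has 30 days (93 left).
July has 31 days (62 left).
August has 31 days (31 left).
September has 30 days (1 left).
1 day into October → 1975-10-01.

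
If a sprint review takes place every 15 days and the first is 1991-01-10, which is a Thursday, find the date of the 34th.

The 34th occurrence is 33 intervals after the first: 33 × 15 = 495 days after 1991-01-10.
January has 31 days — 21 days to the end of January leaves 474.
From end of January to end of 1991 is 334 days (140 left).
January has 31 days (109 left).
February has 29 days (80 left).
March has 31 days (49 left).
April has 30 days (19 left).
19 days into May → 1992-05-19.

1992-05-19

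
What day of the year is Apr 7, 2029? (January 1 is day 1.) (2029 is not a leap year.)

Days in months before Apr: 31 + 28 + 31 = 90.
Plus 7 days into Apr → day 97.

97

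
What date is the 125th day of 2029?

5 May 2029

January has 31 days (125 − 31 = 94 remain).
February has 28 days (94 − 28 = 66 remain).
March has 31 days (66 − 31 = 35 remain).
April has 30 days (35 − 30 = 5 remain).
5 into May → May 5.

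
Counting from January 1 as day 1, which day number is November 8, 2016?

313

Days in months before November: 31 + 29 + 31 + 30 + 31 + 30 + 31 + 31 + 30 + 31 = 305.
Plus 8 days into November → day 313.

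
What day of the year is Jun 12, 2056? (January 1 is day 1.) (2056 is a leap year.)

164

Days in months before Jun: 31 + 29 + 31 + 30 + 31 = 152.
Plus 12 days into Jun → day 164.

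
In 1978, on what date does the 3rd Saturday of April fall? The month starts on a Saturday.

15 April 1978

April 1978 begins on a Saturday, so the first Saturday is April 1.
The 3rd Saturday is 2 weeks later: 1 + 14 = 15.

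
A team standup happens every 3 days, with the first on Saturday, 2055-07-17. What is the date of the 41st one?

2055-11-14

The 41st occurrence is 40 intervals after the first: 40 × 3 = 120 days after 2055-07-17.
July has 31 days — 14 days to the end of July leaves 106.
August has 31 days (75 left).
September has 30 days (45 left).
October has 31 days (14 left).
14 days into November → 2055-11-14.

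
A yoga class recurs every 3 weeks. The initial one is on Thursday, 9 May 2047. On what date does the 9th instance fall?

24 October 2047

The 9th occurrence is 8 intervals after the first: 8 × 21 = 168 days after 9 May 2047.
May has 31 days — 22 days to the end of May leaves 146.
June has 30 days (116 left).
July has 31 days (85 left).
August has 31 days (54 left).
September has 30 days (24 left).
24 days into October → 24 October 2047.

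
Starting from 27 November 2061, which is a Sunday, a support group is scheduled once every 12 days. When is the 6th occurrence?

26 January 2062

The 6th occurrence is 5 intervals after the first: 5 × 12 = 60 days after 27 November 2061.
November has 30 days — 3 days to the end of November leaves 57.
December has 31 days (26 left).
26 days into January → 26 January 2062.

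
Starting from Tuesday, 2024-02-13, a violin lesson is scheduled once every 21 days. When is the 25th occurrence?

2025-07-01

The 25th occurrence is 24 intervals after the first: 24 × 21 = 504 days after 2024-02-13.
February has 29 days — 16 days to the end of February leaves 488.
From end of February to end of 2024 is 306 days (182 left).
January has 31 days (151 left).
February has 28 days (123 left).
March has 31 days (92 left).
April has 30 days (62 left).
May has 31 days (31 left).
June has 30 days (1 left).
1 day into July → 2025-07-01.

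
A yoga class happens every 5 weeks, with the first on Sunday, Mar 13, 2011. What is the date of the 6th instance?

Sep 4, 2011

The 6th occurrence is 5 intervals after the first: 5 × 35 = 175 days after Mar 13, 2011.
Mar has 31 days — 18 days to the end of Mar leaves 157.
Apr has 30 days (127 left).
May has 31 days (96 left).
Jun has 30 days (66 left).
Jul has 31 days (35 left).
Aug has 31 days (4 left).
4 days into Sep → Sep 4, 2011.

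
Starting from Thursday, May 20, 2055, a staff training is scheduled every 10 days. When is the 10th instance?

August 18, 2055

The 10th occurrence is 9 intervals after the first: 9 × 10 = 90 days after May 20, 2055.
May has 31 days — 11 days to the end of May leaves 79.
June has 30 days (49 left).
July has 31 days (18 left).
18 days into August → August 18, 2055.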